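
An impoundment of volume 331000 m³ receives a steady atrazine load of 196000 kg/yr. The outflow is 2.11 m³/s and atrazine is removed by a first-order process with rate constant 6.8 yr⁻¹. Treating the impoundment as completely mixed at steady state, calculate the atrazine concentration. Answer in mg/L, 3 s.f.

Outflow Q = 2.11 m³/s × 3.156e+07 s/yr = 6.659e+07 m³/yr.
Steady-state CSTR mass balance: W = Q·C + k·V·C, so C = W/(Q + kV).
Q + kV = 6.659e+07 + 6.8·331000 = 6.884e+07 m³/yr.
C = 196000/6.884e+07 = 0.002847 kg/m³ = 2.847 mg/L.

2.85 mg/L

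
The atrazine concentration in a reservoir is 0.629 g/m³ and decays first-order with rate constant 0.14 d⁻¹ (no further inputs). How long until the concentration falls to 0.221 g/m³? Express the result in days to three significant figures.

t = ln(C₀/C)/k = ln(0.629/0.221)/0.14 = 1.046/0.14 = 7.471 d.

7.47 d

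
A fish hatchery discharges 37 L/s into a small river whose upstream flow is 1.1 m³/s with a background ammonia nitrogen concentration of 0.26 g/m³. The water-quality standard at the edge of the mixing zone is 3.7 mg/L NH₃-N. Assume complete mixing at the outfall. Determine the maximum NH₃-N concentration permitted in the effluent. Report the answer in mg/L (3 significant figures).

37 L/s = 0.037 m³/s.
Mass balance: 3.7·1.137 = 0.037·Cₑ + 1.1·0.26.
Cₑ = (4.207 − 0.286) / 0.037 = 106 mg/L.

106 mg/L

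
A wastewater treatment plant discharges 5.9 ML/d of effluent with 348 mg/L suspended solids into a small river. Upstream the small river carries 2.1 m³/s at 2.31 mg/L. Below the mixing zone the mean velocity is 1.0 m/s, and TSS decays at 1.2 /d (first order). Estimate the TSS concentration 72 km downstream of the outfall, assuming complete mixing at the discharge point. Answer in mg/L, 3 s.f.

4.85 mg/L

5.9 ML/d = 0.06829 m³/s.
After complete mixing, C₀ = (0.06829·348 + 2.1·2.31) / 2.168 = 13.2 mg/L.
Travel time t = 7.2e+04 m / 1.0 m/s = 7.2e+04 s = 0.8333 d.
C = 13.2·exp(−1.2·0.8333) = 13.2·0.3679 = 4.855 mg/L.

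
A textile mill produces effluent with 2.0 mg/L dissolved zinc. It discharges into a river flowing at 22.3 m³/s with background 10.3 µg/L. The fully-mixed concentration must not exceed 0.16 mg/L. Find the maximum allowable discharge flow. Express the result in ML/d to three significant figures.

10.3 µg/L = 0.0103 mg/L.
Mass balance at complete mixing: C_std·(Q_w + Q_r) = Q_w·C_e + Q_r·C_b.
Rearranging, Q_w = Q_r·(C_std − C_b)/(C_e − C_std) = 22.3·(0.16 − 0.0103) / (2 − 0.16) = 1.814 m³/s.
= 156.8 ML/d.

157 ML/d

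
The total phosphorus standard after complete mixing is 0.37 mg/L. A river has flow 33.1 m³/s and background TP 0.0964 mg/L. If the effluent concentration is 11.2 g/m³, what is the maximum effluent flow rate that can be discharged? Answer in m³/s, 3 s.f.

Mass balance at complete mixing: C_std·(Q_w + Q_r) = Q_w·C_e + Q_r·C_b.
Rearranging, Q_w = Q_r·(C_std − C_b)/(C_e − C_std) = 33.1·(0.37 − 0.0964) / (11.2 − 0.37) = 0.8362 m³/s.

0.836 m³/s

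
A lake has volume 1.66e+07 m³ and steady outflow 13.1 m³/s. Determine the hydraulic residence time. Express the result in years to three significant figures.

Q = 13.1 m³/s × 3.156e+07 s/yr = 4.134e+08 m³/yr.
Hydraulic residence time τ = V/Q = 1.66e+07/4.134e+08 = 0.04015 yr.

0.0402 yr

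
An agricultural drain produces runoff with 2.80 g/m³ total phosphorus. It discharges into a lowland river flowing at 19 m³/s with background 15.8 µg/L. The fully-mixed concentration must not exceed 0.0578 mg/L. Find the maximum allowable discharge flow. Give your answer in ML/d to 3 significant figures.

15.8 µg/L = 0.0158 mg/L.
Mass balance at complete mixing: C_std·(Q_w + Q_r) = Q_w·C_e + Q_r·C_b.
Rearranging, Q_w = Q_r·(C_std − C_b)/(C_e − C_std) = 19·(0.0578 − 0.0158) / (2.8 − 0.0578) = 0.291 m³/s.
= 25.14 ML/d.

25.1 ML/d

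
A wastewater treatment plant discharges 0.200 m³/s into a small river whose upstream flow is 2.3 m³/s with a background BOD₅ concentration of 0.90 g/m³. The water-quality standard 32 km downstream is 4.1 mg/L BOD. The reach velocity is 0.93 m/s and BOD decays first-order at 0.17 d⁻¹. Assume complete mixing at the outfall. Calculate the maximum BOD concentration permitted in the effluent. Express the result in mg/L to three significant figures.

Travel time to the compliance point: t = 3.2e+04/0.93 = 3.441e+04 s = 0.3982 d; decay factor exp(−0.17·0.3982) = 0.9345.
So the concentration just after mixing may be at most 4.1/0.9345 = 4.387 mg/L.
Mass balance: 4.387·2.5 = 0.2·Cₑ + 2.3·0.9.
Cₑ = (10.97 − 2.07) / 0.2 = 44.49 mg/L.

44.5 mg/L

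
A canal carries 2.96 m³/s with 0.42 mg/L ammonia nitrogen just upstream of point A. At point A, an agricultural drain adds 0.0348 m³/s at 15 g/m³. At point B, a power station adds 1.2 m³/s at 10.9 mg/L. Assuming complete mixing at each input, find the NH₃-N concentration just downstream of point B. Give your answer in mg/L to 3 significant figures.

After input A: C = (2.96·0.42 + 0.0348·15) / 2.995 = 0.5894 mg/L.
After input B: C = (2.995·0.5894 + 1.2·10.9) / 4.195 = 3.539 mg/L.

3.54 mg/L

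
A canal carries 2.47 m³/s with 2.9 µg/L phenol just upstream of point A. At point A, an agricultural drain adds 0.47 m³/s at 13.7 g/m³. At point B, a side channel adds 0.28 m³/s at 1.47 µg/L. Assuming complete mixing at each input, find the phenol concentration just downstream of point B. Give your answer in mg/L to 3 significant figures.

2.00 mg/L

2.9 µg/L = 0.0029 mg/L.
After input A: C = (2.47·0.0029 + 0.47·13.7) / 2.94 = 2.193 mg/L.
1.47 µg/L = 0.00147 mg/L.
After input B: C = (2.94·2.193 + 0.28·0.00147) / 3.22 = 2.002 mg/L.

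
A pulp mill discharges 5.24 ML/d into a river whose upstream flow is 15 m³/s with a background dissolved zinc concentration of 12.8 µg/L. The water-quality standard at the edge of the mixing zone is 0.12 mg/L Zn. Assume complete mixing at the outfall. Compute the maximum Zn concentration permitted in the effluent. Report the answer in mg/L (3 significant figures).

26.6 mg/L

5.24 ML/d = 0.06065 m³/s.
12.8 µg/L = 0.0128 mg/L.
Mass balance: 0.12·15.06 = 0.06065·Cₑ + 15·0.0128.
Cₑ = (1.807 − 0.192) / 0.06065 = 26.63 mg/L.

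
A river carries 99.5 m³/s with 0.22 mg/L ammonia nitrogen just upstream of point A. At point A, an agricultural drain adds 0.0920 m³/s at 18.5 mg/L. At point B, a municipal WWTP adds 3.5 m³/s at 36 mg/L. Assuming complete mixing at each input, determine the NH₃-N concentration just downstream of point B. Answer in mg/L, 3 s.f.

After input A: C = (99.5·0.22 + 0.092·18.5) / 99.59 = 0.2369 mg/L.
After input B: C = (99.59·0.2369 + 3.5·36) / 103.1 = 1.451 mg/L.

1.45 mg/L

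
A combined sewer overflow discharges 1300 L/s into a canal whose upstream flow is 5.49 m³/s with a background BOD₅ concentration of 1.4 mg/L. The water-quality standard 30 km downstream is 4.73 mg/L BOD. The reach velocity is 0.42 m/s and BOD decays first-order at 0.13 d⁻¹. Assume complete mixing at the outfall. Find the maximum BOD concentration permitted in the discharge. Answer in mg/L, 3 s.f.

1300 L/s = 1.3 m³/s.
Travel time to the compliance point: t = 3e+04/0.42 = 7.143e+04 s = 0.8267 d; decay factor exp(−0.13·0.8267) = 0.8981.
So the concentration just after mixing may be at most 4.73/0.8981 = 5.267 mg/L.
Mass balance: 5.267·6.79 = 1.3·Cₑ + 5.49·1.4.
Cₑ = (35.76 − 7.686) / 1.3 = 21.6 mg/L.

21.6 mg/L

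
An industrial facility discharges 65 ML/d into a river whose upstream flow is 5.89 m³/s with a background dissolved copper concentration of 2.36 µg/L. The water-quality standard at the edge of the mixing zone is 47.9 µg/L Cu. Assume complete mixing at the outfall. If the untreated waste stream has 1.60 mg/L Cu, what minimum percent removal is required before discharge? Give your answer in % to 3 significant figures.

65 ML/d = 0.7523 m³/s.
2.36 µg/L = 0.00236 mg/L.
47.9 µg/L = 0.0479 mg/L.
Mass balance: 0.0479·6.642 = 0.7523·Cₑ + 5.89·0.00236.
Cₑ = (0.3182 − 0.0139) / 0.7523 = 0.4044 mg/L.
Required removal = 1 − 0.4044/1.60 = 74.72 %.

74.7 %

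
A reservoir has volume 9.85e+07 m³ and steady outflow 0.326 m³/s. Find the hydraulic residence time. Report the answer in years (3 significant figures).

9.57 yr

Q = 0.326 m³/s × 3.156e+07 s/yr = 1.029e+07 m³/yr.
Hydraulic residence time τ = V/Q = 9.85e+07/1.029e+07 = 9.574 yr.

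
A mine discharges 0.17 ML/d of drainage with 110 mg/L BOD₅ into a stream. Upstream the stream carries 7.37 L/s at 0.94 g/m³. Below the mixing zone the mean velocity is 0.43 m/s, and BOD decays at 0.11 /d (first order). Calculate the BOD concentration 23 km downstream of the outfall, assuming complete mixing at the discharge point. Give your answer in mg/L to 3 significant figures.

0.17 ML/d = 0.001968 m³/s.
7.37 L/s = 0.00737 m³/s.
After complete mixing, C₀ = (0.001968·110 + 0.00737·0.94) / 0.009338 = 23.92 mg/L.
Travel time t = 2.3e+04 m / 0.43 m/s = 5.349e+04 s = 0.6191 d.
C = 23.92·exp(−0.11·0.6191) = 23.92·0.9342 = 22.35 mg/L.

22.3 mg/L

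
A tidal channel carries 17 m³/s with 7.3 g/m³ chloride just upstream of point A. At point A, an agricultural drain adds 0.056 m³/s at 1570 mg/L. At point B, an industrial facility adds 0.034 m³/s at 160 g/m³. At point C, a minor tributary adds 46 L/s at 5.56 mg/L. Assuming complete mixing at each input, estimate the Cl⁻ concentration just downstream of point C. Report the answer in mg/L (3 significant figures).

12.7 mg/L

After input A: C = (17·7.3 + 0.056·1570) / 17.06 = 12.43 mg/L.
After input B: C = (17.06·12.43 + 0.034·160) / 17.09 = 12.72 mg/L.
46 L/s = 0.046 m³/s.
After input C: C = (17.09·12.72 + 0.046·5.56) / 17.14 = 12.71 mg/L.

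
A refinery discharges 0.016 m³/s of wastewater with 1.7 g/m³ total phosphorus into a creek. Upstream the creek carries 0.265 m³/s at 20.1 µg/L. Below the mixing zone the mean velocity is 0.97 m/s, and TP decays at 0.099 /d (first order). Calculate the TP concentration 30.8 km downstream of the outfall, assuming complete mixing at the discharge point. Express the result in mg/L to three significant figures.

20.1 µg/L = 0.0201 mg/L.
After complete mixing, C₀ = (0.016·1.7 + 0.265·0.0201) / 0.281 = 0.1158 mg/L.
Travel time t = 3.08e+04 m / 0.97 m/s = 3.175e+04 s = 0.3675 d.
C = 0.1158·exp(−0.099·0.3675) = 0.1158·0.9643 = 0.1116 mg/L.

0.112 mg/L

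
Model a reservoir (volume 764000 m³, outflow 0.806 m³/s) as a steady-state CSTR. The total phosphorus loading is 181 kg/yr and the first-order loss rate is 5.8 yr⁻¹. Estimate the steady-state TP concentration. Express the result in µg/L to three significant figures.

Outflow Q = 0.806 m³/s × 3.156e+07 s/yr = 2.544e+07 m³/yr.
Steady-state CSTR mass balance: W = Q·C + k·V·C, so C = W/(Q + kV).
Q + kV = 2.544e+07 + 5.8·764000 = 2.987e+07 m³/yr.
C = 181/2.987e+07 = 6.06e-06 kg/m³ = 0.00606 mg/L = 6.06 µg/L.

6.06 µg/L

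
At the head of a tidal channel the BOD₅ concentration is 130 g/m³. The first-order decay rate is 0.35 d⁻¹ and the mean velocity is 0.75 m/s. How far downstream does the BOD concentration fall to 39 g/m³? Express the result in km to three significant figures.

From C = C₀·e^(−kt), t = ln(C₀/C)/k = ln(130/39)/0.35 = 1.204/0.35 = 3.44 d.
Distance = v·t = 0.75 m/s × 2.972e+05 s = 2.229e+05 m = 222.9 km.

223 km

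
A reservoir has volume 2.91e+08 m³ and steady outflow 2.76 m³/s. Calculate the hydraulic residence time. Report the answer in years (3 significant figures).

Q = 2.76 m³/s × 3.156e+07 s/yr = 8.71e+07 m³/yr.
Hydraulic residence time τ = V/Q = 2.91e+08/8.71e+07 = 3.341 yr.

3.34 yr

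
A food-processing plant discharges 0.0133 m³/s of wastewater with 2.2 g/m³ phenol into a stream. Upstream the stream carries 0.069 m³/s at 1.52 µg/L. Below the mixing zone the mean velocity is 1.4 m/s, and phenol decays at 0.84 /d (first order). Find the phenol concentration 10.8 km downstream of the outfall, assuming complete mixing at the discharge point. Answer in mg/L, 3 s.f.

0.331 mg/L

1.52 µg/L = 0.00152 mg/L.
After complete mixing, C₀ = (0.0133·2.2 + 0.069·0.00152) / 0.0823 = 0.3568 mg/L.
Travel time t = 1.08e+04 m / 1.4 m/s = 7714 s = 0.08929 d.
C = 0.3568·exp(−0.84·0.08929) = 0.3568·0.9277 = 0.331 mg/L.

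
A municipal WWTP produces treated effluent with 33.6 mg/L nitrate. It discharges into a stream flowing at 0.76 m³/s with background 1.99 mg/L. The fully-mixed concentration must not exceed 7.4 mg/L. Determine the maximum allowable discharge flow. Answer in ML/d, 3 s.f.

Mass balance at complete mixing: C_std·(Q_w + Q_r) = Q_w·C_e + Q_r·C_b.
Rearranging, Q_w = Q_r·(C_std − C_b)/(C_e − C_std) = 0.76·(7.4 − 1.99) / (33.6 − 7.4) = 0.1569 m³/s.
= 13.56 ML/d.

13.6 ML/d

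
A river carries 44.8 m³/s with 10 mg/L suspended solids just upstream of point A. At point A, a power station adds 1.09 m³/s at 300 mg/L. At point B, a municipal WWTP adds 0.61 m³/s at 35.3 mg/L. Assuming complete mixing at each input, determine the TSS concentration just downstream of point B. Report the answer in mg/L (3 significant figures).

After input A: C = (44.8·10 + 1.09·300) / 45.89 = 16.89 mg/L.
After input B: C = (45.89·16.89 + 0.61·35.3) / 46.5 = 17.13 mg/L.

17.1 mg/L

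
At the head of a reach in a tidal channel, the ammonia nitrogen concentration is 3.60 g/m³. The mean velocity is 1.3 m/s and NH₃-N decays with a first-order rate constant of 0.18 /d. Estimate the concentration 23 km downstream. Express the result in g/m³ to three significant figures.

Travel time t = 23 km / 1.3 m/s = 2.3e+04/1.3 = 1.769e+04 s = 0.2048 d.
First-order decay: C = 3.60·exp(−0.18·0.2048) = 3.60·0.9638 = 3.47 g/m³.

3.47 g/m³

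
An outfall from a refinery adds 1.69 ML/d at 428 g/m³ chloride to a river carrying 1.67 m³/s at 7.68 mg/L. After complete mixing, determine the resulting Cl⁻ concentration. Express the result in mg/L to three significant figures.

1.69 ML/d = 0.01956 m³/s.
Flow-weighted mixing gives C = (0.01956·428 + 1.67·7.68) / (0.01956 + 1.67) = 21.2/1.69 = 12.55 mg/L.

12.5 mg/L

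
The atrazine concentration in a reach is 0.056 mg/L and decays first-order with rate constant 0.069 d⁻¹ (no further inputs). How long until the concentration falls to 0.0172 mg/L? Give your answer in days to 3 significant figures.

17.1 d

t = ln(C₀/C)/k = ln(0.056/0.0172)/0.069 = 1.18/0.069 = 17.11 d.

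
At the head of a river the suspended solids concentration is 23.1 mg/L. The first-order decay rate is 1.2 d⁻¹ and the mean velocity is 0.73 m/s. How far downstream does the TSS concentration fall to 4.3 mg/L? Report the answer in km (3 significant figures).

From C = C₀·e^(−kt), t = ln(C₀/C)/k = ln(23.1/4.3)/1.2 = 1.681/1.2 = 1.401 d.
Distance = v·t = 0.73 m/s × 1.21e+05 s = 8.836e+04 m = 88.36 km.

88.4 km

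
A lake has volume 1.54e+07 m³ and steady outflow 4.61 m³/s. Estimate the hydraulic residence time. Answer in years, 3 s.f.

0.106 yr

Q = 4.61 m³/s × 3.156e+07 s/yr = 1.455e+08 m³/yr.
Hydraulic residence time τ = V/Q = 1.54e+07/1.455e+08 = 0.1059 yr.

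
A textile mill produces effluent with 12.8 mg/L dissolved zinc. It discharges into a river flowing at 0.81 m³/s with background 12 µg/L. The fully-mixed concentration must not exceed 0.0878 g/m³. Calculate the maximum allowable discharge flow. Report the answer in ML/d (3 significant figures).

0.417 ML/d

12 µg/L = 0.012 mg/L.
Mass balance at complete mixing: C_std·(Q_w + Q_r) = Q_w·C_e + Q_r·C_b.
Rearranging, Q_w = Q_r·(C_std − C_b)/(C_e − C_std) = 0.81·(0.0878 − 0.012) / (12.8 − 0.0878) = 0.00483 m³/s.
= 0.4173 ML/d.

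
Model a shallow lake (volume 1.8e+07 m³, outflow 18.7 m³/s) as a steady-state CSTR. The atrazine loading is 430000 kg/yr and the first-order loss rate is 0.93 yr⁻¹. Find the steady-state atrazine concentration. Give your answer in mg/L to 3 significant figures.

Outflow Q = 18.7 m³/s × 3.156e+07 s/yr = 5.901e+08 m³/yr.
Steady-state CSTR mass balance: W = Q·C + k·V·C, so C = W/(Q + kV).
Q + kV = 5.901e+08 + 0.93·1.8e+07 = 6.069e+08 m³/yr.
C = 430000/6.069e+08 = 0.0007086 kg/m³ = 0.7086 mg/L.

0.709 mg/L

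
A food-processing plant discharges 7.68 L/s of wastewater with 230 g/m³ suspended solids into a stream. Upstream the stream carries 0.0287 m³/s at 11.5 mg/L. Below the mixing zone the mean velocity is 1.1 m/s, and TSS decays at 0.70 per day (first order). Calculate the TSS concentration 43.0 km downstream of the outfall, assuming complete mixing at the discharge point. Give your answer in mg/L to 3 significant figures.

42.0 mg/L

7.68 L/s = 0.00768 m³/s.
After complete mixing, C₀ = (0.00768·230 + 0.0287·11.5) / 0.03638 = 57.63 mg/L.
Travel time t = 4.3e+04 m / 1.1 m/s = 3.909e+04 s = 0.4524 d.
C = 57.63·exp(−0.70·0.4524) = 57.63·0.7285 = 41.98 mg/L.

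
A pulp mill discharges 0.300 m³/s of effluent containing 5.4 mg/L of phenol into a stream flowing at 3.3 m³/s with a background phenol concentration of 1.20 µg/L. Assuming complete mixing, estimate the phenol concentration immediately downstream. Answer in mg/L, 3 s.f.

0.451 mg/L

1.20 µg/L = 0.0012 mg/L.
Conservation of mass across the mixing zone: C = (0.3·5.4 + 3.3·0.0012) / (0.3 + 3.3) = 1.624/3.6 = 0.4511 mg/L.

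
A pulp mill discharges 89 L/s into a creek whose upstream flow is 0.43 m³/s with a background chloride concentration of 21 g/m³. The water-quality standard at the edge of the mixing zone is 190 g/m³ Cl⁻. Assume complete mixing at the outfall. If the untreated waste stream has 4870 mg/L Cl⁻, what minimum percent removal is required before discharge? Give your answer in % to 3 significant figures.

79.3 %

89 L/s = 0.089 m³/s.
Mass balance: 190·0.519 = 0.089·Cₑ + 0.43·21.
Cₑ = (98.61 − 9.03) / 0.089 = 1007 mg/L.
Required removal = 1 − 1007/4870 = 79.33 %.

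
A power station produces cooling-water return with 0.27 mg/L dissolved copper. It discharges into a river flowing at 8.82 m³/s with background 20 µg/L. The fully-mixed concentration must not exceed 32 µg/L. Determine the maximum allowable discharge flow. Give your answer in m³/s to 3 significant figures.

20 µg/L = 0.02 mg/L.
32 µg/L = 0.032 mg/L.
Mass balance at complete mixing: C_std·(Q_w + Q_r) = Q_w·C_e + Q_r·C_b.
Rearranging, Q_w = Q_r·(C_std − C_b)/(C_e − C_std) = 8.82·(0.032 − 0.02) / (0.27 − 0.032) = 0.4447 m³/s.

0.445 m³/s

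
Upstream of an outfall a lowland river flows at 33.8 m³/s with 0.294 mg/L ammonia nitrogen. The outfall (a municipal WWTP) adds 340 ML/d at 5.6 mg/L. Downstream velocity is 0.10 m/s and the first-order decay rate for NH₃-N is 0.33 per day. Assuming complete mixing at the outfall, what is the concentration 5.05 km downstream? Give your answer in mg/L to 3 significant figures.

340 ML/d = 3.935 m³/s.
After complete mixing, C₀ = (3.935·5.6 + 33.8·0.294) / 37.74 = 0.8473 mg/L.
Travel time t = 5050 m / 0.10 m/s = 5.05e+04 s = 0.5845 d.
C = 0.8473·exp(−0.33·0.5845) = 0.8473·0.8246 = 0.6987 mg/L.

0.699 mg/L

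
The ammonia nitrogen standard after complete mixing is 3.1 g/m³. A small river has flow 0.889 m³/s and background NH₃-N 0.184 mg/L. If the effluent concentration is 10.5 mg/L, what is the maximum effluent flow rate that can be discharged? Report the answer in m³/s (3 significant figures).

0.350 m³/s

Mass balance at complete mixing: C_std·(Q_w + Q_r) = Q_w·C_e + Q_r·C_b.
Rearranging, Q_w = Q_r·(C_std − C_b)/(C_e − C_std) = 0.889·(3.1 − 0.184) / (10.5 − 3.1) = 0.3503 m³/s.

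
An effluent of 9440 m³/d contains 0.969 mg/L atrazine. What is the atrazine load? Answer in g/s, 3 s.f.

9440 m³/d = 0.1093 m³/s.
Mass flux = Q·C = 0.1093 m³/s × 0.969 g/m³ = 0.1059 g/s.

0.106 g/s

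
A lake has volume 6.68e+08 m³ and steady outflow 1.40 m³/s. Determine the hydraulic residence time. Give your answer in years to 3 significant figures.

Q = 1.40 m³/s × 3.156e+07 s/yr = 4.418e+07 m³/yr.
Hydraulic residence time τ = V/Q = 6.68e+08/4.418e+07 = 15.12 yr.

15.1 yr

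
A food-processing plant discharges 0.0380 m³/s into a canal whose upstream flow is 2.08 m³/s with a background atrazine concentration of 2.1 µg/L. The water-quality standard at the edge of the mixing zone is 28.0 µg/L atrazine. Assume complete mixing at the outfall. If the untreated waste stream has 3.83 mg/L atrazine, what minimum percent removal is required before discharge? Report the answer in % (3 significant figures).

2.1 µg/L = 0.0021 mg/L.
28.0 µg/L = 0.028 mg/L.
Mass balance: 0.028·2.118 = 0.038·Cₑ + 2.08·0.0021.
Cₑ = (0.0593 − 0.004368) / 0.038 = 1.446 mg/L.
Required removal = 1 − 1.446/3.83 = 62.25 %.

62.3 %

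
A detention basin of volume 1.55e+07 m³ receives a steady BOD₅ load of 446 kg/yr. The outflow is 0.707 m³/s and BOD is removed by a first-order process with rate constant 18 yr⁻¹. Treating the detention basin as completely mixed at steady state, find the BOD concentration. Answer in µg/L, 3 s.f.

Outflow Q = 0.707 m³/s × 3.156e+07 s/yr = 2.231e+07 m³/yr.
Steady-state CSTR mass balance: W = Q·C + k·V·C, so C = W/(Q + kV).
Q + kV = 2.231e+07 + 18·1.55e+07 = 3.013e+08 m³/yr.
C = 446/3.013e+08 = 1.48e-06 kg/m³ = 0.00148 mg/L = 1.48 µg/L.

1.48 µg/L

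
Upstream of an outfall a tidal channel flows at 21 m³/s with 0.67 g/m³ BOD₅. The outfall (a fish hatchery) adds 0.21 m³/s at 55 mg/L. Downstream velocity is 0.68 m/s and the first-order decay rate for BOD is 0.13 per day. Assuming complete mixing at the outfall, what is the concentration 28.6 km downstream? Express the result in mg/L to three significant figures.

1.13 mg/L

After complete mixing, C₀ = (0.21·55 + 21·0.67) / 21.21 = 1.208 mg/L.
Travel time t = 2.86e+04 m / 0.68 m/s = 4.206e+04 s = 0.4868 d.
C = 1.208·exp(−0.13·0.4868) = 1.208·0.9387 = 1.134 mg/L.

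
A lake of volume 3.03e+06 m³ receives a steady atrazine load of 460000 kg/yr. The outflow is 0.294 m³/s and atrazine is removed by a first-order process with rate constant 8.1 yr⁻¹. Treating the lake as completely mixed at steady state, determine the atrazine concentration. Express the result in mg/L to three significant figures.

13.6 mg/L

Outflow Q = 0.294 m³/s × 3.156e+07 s/yr = 9.278e+06 m³/yr.
Steady-state CSTR mass balance: W = Q·C + k·V·C, so C = W/(Q + kV).
Q + kV = 9.278e+06 + 8.1·3.03e+06 = 3.382e+07 m³/yr.
C = 460000/3.382e+07 = 0.0136 kg/m³ = 13.6 mg/L.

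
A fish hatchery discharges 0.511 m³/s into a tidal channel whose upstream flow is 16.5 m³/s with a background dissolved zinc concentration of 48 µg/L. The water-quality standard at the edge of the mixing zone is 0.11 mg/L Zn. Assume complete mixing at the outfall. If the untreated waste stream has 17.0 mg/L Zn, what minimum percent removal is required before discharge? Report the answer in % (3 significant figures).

48 µg/L = 0.048 mg/L.
Mass balance: 0.11·17.01 = 0.511·Cₑ + 16.5·0.048.
Cₑ = (1.871 − 0.792) / 0.511 = 2.112 mg/L.
Required removal = 1 − 2.112/17.0 = 87.58 %.

87.6 %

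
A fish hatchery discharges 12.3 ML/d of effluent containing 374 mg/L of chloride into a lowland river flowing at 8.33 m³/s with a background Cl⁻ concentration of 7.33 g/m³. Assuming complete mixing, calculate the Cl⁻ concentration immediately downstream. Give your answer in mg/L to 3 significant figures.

12.3 ML/d = 0.1424 m³/s.
Conservation of mass across the mixing zone: C = (0.1424·374 + 8.33·7.33) / (0.1424 + 8.33) = 114.3/8.472 = 13.49 mg/L.

13.5 mg/L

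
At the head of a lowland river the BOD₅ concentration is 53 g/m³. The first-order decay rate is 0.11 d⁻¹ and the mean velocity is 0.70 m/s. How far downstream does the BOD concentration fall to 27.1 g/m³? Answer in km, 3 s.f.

369 km

From C = C₀·e^(−kt), t = ln(C₀/C)/k = ln(53/27.1)/0.11 = 0.6708/0.11 = 6.098 d.
Distance = v·t = 0.70 m/s × 5.269e+05 s = 3.688e+05 m = 368.8 km.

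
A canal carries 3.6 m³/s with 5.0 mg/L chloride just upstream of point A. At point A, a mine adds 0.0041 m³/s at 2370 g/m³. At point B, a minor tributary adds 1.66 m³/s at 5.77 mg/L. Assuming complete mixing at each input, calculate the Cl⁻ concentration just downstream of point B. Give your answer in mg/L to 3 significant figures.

After input A: C = (3.6·5 + 0.0041·2370) / 3.604 = 7.69 mg/L.
After input B: C = (3.604·7.69 + 1.66·5.77) / 5.264 = 7.085 mg/L.

7.08 mg/L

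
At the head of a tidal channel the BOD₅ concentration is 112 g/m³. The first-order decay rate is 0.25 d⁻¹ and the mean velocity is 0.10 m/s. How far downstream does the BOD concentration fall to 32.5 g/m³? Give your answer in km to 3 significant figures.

42.8 km

From C = C₀·e^(−kt), t = ln(C₀/C)/k = ln(112/32.5)/0.25 = 1.237/0.25 = 4.949 d.
Distance = v·t = 0.10 m/s × 4.276e+05 s = 4.276e+04 m = 42.76 km.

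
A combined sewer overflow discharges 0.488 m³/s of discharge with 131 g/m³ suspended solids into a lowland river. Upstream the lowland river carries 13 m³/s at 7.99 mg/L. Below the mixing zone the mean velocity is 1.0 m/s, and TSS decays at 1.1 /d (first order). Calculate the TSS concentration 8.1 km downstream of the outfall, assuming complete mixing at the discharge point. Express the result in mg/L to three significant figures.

After complete mixing, C₀ = (0.488·131 + 13·7.99) / 13.49 = 12.44 mg/L.
Travel time t = 8100 m / 1.0 m/s = 8100 s = 0.09375 d.
C = 12.44·exp(−1.1·0.09375) = 12.44·0.902 = 11.22 mg/L.

11.2 mg/L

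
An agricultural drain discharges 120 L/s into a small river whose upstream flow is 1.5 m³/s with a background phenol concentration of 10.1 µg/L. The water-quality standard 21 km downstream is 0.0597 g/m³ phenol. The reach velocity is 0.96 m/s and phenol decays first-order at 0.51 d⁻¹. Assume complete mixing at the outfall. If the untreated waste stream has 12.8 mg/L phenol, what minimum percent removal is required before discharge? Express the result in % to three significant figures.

120 L/s = 0.12 m³/s.
10.1 µg/L = 0.0101 mg/L.
Travel time to the compliance point: t = 2.1e+04/0.96 = 2.188e+04 s = 0.2532 d; decay factor exp(−0.51·0.2532) = 0.8789.
So the concentration just after mixing may be at most 0.0597/0.8789 = 0.06793 mg/L.
Mass balance: 0.06793·1.62 = 0.12·Cₑ + 1.5·0.0101.
Cₑ = (0.11 − 0.01515) / 0.12 = 0.7908 mg/L.
Required removal = 1 − 0.7908/12.8 = 93.82 %.

93.8 %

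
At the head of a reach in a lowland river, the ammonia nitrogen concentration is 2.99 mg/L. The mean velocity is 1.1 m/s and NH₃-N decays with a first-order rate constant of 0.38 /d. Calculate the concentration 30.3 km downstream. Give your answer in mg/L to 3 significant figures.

Travel time t = 30.3 km / 1.1 m/s = 3.03e+04/1.1 = 2.755e+04 s = 0.3188 d.
First-order decay: C = 2.99·exp(−0.38·0.3188) = 2.99·0.8859 = 2.649 mg/L.

2.65 mg/L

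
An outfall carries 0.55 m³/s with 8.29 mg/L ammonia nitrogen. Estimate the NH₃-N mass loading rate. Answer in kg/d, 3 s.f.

394 kg/d

Mass flux = Q·C = 0.55 m³/s × 8.29 g/m³ = 4.559 g/s.
= 4.559 g/s × 86.4 = 393.9 kg/d.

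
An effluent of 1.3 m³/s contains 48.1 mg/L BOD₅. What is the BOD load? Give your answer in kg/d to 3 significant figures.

Mass flux = Q·C = 1.3 m³/s × 48.1 g/m³ = 62.53 g/s.
= 62.53 g/s × 86.4 = 5403 kg/d.

5400 kg/d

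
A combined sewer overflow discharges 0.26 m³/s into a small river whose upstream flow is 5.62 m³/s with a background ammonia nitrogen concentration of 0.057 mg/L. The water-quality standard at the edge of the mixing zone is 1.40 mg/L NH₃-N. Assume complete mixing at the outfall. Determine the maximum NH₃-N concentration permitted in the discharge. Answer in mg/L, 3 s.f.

Mass balance: 1.4·5.88 = 0.26·Cₑ + 5.62·0.057.
Cₑ = (8.232 − 0.3203) / 0.26 = 30.43 mg/L.

30.4 mg/L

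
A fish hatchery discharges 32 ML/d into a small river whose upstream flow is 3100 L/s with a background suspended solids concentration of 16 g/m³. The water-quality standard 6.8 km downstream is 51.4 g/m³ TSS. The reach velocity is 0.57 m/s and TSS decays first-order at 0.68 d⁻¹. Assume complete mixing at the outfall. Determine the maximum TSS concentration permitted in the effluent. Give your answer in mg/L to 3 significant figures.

395 mg/L

32 ML/d = 0.3704 m³/s.
3100 L/s = 3.1 m³/s.
Travel time to the compliance point: t = 6800/0.57 = 1.193e+04 s = 0.1381 d; decay factor exp(−0.68·0.1381) = 0.9104.
So the concentration just after mixing may be at most 51.4/0.9104 = 56.46 mg/L.
Mass balance: 56.46·3.47 = 0.3704·Cₑ + 3.1·16.
Cₑ = (195.9 − 49.6) / 0.3704 = 395.1 mg/L.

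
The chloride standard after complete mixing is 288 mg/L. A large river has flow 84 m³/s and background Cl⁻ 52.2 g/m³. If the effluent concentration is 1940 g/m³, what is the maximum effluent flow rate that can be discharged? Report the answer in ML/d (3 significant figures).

1040 ML/d

Mass balance at complete mixing: C_std·(Q_w + Q_r) = Q_w·C_e + Q_r·C_b.
Rearranging, Q_w = Q_r·(C_std − C_b)/(C_e − C_std) = 84·(288 − 52.2) / (1940 − 288) = 11.99 m³/s.
= 1036 ML/d.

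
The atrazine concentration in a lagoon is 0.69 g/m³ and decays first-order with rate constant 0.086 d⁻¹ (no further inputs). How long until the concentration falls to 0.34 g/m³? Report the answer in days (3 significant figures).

t = ln(C₀/C)/k = ln(0.69/0.34)/0.086 = 0.7077/0.086 = 8.23 d.

8.23 d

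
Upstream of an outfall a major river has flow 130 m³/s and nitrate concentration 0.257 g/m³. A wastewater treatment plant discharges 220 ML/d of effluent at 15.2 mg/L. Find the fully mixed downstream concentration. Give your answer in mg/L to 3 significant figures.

0.544 mg/L

220 ML/d = 2.546 m³/s.
Conservation of mass across the mixing zone: C = (2.546·15.2 + 130·0.257) / (2.546 + 130) = 72.11/132.5 = 0.5441 mg/L.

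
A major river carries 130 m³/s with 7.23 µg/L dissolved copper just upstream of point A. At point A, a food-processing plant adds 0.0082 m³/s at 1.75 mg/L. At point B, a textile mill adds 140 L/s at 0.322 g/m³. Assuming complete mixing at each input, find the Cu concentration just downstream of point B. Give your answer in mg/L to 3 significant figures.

0.00768 mg/L

7.23 µg/L = 0.00723 mg/L.
After input A: C = (130·0.00723 + 0.0082·1.75) / 130 = 0.00734 mg/L.
140 L/s = 0.14 m³/s.
After input B: C = (130·0.00734 + 0.14·0.322) / 130.1 = 0.007678 mg/L.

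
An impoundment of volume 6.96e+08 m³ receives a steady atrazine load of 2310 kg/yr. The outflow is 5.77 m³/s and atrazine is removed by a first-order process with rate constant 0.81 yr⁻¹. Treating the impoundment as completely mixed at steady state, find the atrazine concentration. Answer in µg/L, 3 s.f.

3.10 µg/L

Outflow Q = 5.77 m³/s × 3.156e+07 s/yr = 1.821e+08 m³/yr.
Steady-state CSTR mass balance: W = Q·C + k·V·C, so C = W/(Q + kV).
Q + kV = 1.821e+08 + 0.81·6.96e+08 = 7.458e+08 m³/yr.
C = 2310/7.458e+08 = 3.097e-06 kg/m³ = 0.003097 mg/L = 3.097 µg/L.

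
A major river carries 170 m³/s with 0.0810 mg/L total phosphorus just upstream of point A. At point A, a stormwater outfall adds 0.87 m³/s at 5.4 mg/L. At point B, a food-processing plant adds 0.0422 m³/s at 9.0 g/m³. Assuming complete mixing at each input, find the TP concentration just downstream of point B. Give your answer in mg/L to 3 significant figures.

After input A: C = (170·0.081 + 0.87·5.4) / 170.9 = 0.1081 mg/L.
After input B: C = (170.9·0.1081 + 0.0422·9) / 170.9 = 0.1103 mg/L.

0.110 mg/L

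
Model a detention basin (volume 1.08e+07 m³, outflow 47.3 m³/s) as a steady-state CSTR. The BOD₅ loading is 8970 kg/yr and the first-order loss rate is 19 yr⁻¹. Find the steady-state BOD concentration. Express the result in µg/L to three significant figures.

5.28 µg/L

Outflow Q = 47.3 m³/s × 3.156e+07 s/yr = 1.493e+09 m³/yr.
Steady-state CSTR mass balance: W = Q·C + k·V·C, so C = W/(Q + kV).
Q + kV = 1.493e+09 + 19·1.08e+07 = 1.698e+09 m³/yr.
C = 8970/1.698e+09 = 5.283e-06 kg/m³ = 0.005283 mg/L = 5.283 µg/L.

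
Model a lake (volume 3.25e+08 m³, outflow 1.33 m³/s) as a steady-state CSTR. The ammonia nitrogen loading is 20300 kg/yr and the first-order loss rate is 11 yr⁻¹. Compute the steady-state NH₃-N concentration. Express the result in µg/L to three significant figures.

Outflow Q = 1.33 m³/s × 3.156e+07 s/yr = 4.197e+07 m³/yr.
Steady-state CSTR mass balance: W = Q·C + k·V·C, so C = W/(Q + kV).
Q + kV = 4.197e+07 + 11·3.25e+08 = 3.617e+09 m³/yr.
C = 20300/3.617e+09 = 5.612e-06 kg/m³ = 0.005612 mg/L = 5.612 µg/L.

5.61 µg/L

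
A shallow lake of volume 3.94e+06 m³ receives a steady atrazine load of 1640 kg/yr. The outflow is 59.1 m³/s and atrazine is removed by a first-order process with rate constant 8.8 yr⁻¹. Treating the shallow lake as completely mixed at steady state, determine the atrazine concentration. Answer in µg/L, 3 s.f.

Outflow Q = 59.1 m³/s × 3.156e+07 s/yr = 1.865e+09 m³/yr.
Steady-state CSTR mass balance: W = Q·C + k·V·C, so C = W/(Q + kV).
Q + kV = 1.865e+09 + 8.8·3.94e+06 = 1.9e+09 m³/yr.
C = 1640/1.9e+09 = 8.633e-07 kg/m³ = 0.0008633 mg/L = 0.8633 µg/L.

0.863 µg/L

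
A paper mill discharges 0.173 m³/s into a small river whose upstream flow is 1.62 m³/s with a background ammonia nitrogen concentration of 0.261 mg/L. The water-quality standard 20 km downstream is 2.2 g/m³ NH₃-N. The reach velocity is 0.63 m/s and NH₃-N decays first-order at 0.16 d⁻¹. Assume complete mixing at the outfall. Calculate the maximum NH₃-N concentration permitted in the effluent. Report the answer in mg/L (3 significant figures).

Travel time to the compliance point: t = 2e+04/0.63 = 3.175e+04 s = 0.3674 d; decay factor exp(−0.16·0.3674) = 0.9429.
So the concentration just after mixing may be at most 2.2/0.9429 = 2.333 mg/L.
Mass balance: 2.333·1.793 = 0.173·Cₑ + 1.62·0.261.
Cₑ = (4.183 − 0.4228) / 0.173 = 21.74 mg/L.

21.7 mg/L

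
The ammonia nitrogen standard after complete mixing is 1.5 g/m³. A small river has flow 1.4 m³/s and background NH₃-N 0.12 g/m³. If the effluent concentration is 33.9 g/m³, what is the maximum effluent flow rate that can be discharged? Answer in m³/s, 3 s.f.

0.0596 m³/s

Mass balance at complete mixing: C_std·(Q_w + Q_r) = Q_w·C_e + Q_r·C_b.
Rearranging, Q_w = Q_r·(C_std − C_b)/(C_e − C_std) = 1.4·(1.5 − 0.12) / (33.9 − 1.5) = 0.05963 m³/s.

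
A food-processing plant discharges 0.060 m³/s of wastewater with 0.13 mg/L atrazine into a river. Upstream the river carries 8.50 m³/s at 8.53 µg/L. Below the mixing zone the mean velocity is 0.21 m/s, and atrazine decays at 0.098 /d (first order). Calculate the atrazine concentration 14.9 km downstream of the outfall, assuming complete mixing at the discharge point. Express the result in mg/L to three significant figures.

8.53 µg/L = 0.00853 mg/L.
After complete mixing, C₀ = (0.06·0.13 + 8.5·0.00853) / 8.56 = 0.009381 mg/L.
Travel time t = 1.49e+04 m / 0.21 m/s = 7.095e+04 s = 0.8212 d.
C = 0.009381·exp(−0.098·0.8212) = 0.009381·0.9227 = 0.008656 mg/L.

0.00866 mg/L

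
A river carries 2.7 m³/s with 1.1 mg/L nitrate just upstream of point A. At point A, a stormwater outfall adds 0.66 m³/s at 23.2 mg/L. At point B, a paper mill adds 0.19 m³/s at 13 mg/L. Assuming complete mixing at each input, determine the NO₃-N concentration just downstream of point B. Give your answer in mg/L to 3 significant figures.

After input A: C = (2.7·1.1 + 0.66·23.2) / 3.36 = 5.441 mg/L.
After input B: C = (3.36·5.441 + 0.19·13) / 3.55 = 5.846 mg/L.

5.85 mg/L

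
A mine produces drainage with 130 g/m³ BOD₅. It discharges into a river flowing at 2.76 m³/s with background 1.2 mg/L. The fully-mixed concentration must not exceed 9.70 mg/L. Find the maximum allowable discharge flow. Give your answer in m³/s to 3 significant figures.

Mass balance at complete mixing: C_std·(Q_w + Q_r) = Q_w·C_e + Q_r·C_b.
Rearranging, Q_w = Q_r·(C_std − C_b)/(C_e − C_std) = 2.76·(9.7 − 1.2) / (130 − 9.7) = 0.195 m³/s.

0.195 m³/s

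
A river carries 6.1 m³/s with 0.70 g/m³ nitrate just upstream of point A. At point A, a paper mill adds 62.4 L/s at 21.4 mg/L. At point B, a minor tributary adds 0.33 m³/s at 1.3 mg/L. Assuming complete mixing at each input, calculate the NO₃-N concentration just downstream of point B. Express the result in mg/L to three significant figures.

62.4 L/s = 0.0624 m³/s.
After input A: C = (6.1·0.7 + 0.0624·21.4) / 6.162 = 0.9096 mg/L.
After input B: C = (6.162·0.9096 + 0.33·1.3) / 6.492 = 0.9294 mg/L.

0.929 mg/L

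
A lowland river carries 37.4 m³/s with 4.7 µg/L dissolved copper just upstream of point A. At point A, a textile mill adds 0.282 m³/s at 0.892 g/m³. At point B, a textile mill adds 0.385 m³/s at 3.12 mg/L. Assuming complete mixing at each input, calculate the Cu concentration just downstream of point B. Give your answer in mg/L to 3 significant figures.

0.0428 mg/L

4.7 µg/L = 0.0047 mg/L.
After input A: C = (37.4·0.0047 + 0.282·0.892) / 37.68 = 0.01134 mg/L.
After input B: C = (37.68·0.01134 + 0.385·3.12) / 38.07 = 0.04278 mg/L.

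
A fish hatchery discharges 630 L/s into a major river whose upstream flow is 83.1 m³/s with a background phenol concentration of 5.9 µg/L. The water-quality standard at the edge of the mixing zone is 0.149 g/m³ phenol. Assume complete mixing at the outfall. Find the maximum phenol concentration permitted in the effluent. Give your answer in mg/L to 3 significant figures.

630 L/s = 0.63 m³/s.
5.9 µg/L = 0.0059 mg/L.
Mass balance: 0.149·83.73 = 0.63·Cₑ + 83.1·0.0059.
Cₑ = (12.48 − 0.4903) / 0.63 = 19.02 mg/L.

19.0 mg/L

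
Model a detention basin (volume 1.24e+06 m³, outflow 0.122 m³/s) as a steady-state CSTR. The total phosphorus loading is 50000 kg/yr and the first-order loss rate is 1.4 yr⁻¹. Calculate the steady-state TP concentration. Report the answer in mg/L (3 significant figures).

8.95 mg/L

Outflow Q = 0.122 m³/s × 3.156e+07 s/yr = 3.85e+06 m³/yr.
Steady-state CSTR mass balance: W = Q·C + k·V·C, so C = W/(Q + kV).
Q + kV = 3.85e+06 + 1.4·1.24e+06 = 5.586e+06 m³/yr.
C = 50000/5.586e+06 = 0.008951 kg/m³ = 8.951 mg/L.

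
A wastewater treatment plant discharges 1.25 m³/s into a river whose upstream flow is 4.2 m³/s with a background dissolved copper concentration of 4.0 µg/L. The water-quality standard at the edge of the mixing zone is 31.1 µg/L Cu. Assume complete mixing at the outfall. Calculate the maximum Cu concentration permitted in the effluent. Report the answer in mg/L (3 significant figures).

0.122 mg/L

4.0 µg/L = 0.004 mg/L.
31.1 µg/L = 0.0311 mg/L.
Mass balance: 0.0311·5.45 = 1.25·Cₑ + 4.2·0.004.
Cₑ = (0.1695 − 0.0168) / 1.25 = 0.1222 mg/L.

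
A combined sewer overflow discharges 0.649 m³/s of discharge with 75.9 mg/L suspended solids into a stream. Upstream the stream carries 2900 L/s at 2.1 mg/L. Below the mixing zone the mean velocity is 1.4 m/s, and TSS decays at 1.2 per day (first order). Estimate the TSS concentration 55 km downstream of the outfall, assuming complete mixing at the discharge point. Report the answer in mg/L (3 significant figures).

9.04 mg/L

2900 L/s = 2.9 m³/s.
After complete mixing, C₀ = (0.649·75.9 + 2.9·2.1) / 3.549 = 15.6 mg/L.
Travel time t = 5.5e+04 m / 1.4 m/s = 3.929e+04 s = 0.4547 d.
C = 15.6·exp(−1.2·0.4547) = 15.6·0.5795 = 9.037 mg/L.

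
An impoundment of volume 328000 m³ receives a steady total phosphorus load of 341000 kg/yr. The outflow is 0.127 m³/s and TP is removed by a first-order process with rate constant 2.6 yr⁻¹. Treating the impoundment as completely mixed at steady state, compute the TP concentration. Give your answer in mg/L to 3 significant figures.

70.2 mg/L

Outflow Q = 0.127 m³/s × 3.156e+07 s/yr = 4.008e+06 m³/yr.
Steady-state CSTR mass balance: W = Q·C + k·V·C, so C = W/(Q + kV).
Q + kV = 4.008e+06 + 2.6·328000 = 4.861e+06 m³/yr.
C = 341000/4.861e+06 = 0.07016 kg/m³ = 70.16 mg/L.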